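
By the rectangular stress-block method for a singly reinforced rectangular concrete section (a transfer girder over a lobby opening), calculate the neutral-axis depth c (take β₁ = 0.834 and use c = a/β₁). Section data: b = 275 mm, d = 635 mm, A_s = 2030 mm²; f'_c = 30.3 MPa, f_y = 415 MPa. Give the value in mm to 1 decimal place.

c ≈ 142.6 mm

T = A_s f_y = 2030 × 415 = 842450 N = 842.45 kN.
Setting C = 0.85 f'_c a b equal to T: a = 842450/(0.85 × 30.3 × 275) = 118.946 mm.
With β₁ = 0.834, c = a/β₁ = 118.946/0.834 = 142.6 mm.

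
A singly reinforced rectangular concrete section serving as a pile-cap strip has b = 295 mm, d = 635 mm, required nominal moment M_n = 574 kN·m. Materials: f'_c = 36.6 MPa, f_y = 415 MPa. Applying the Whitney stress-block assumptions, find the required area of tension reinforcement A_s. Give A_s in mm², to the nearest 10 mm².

With M_n = 0.85 f'_c a b (d − a/2), solve the quadratic for a:
a = d − √(d² − 2M_n/(0.85 f'_c b)) = 635 − √(635² − 2 × 574×10⁶/(0.85 × 36.6 × 295)) = 107.61 mm.
A_s = 0.85 f'_c a b / f_y = 0.85 × 36.6 × 107.61 × 295 / 415 = 2379.7 mm².

A_s ≈ 2380 mm²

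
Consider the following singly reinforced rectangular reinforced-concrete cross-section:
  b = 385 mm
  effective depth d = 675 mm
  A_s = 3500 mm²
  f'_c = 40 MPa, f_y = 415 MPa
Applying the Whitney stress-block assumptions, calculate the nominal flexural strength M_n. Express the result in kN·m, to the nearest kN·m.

M_n ≈ 900 kN·m

T = A_s f_y = 3500 × 415 = 1452500 N = 1452.5 kN.
From C = T: a = T/(0.85 f'_c b) = 1452500/(0.85 × 40 × 385) = 110.96 mm.
M_n = T(d − a/2) = 1452.5 kN × (675 − 55.48) mm = 899.85 kN·m.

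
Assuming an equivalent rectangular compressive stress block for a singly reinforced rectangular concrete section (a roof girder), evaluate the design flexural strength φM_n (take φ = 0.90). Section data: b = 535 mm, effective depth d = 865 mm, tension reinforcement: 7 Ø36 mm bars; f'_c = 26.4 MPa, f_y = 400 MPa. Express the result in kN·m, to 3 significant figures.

A_s = 7 × 1018 = 7126 mm².
T = A_s f_y = 7126 × 400 = 2850400 N = 2850.4 kN.
From C = T: a = T/(0.85 f'_c b) = 2850400/(0.85 × 26.4 × 535) = 237.43 mm.
M_n = T(d − a/2) = 2850.4 kN × (865 − 118.715) mm = 2127.21 kN·m.
φM_n = 0.90 × 2127.21 = 1914.49 kN·m.

φM_n ≈ 1910 kN·m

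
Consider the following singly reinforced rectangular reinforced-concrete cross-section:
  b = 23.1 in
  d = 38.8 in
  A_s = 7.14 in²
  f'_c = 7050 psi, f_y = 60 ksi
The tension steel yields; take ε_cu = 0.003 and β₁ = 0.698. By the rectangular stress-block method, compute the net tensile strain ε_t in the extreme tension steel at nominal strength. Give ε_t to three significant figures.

a = A_s f_y/(0.85 f'_c b) = 3.095 in.
β₁ = 0.698, so c = a/β₁ = 3.095/0.698 = 4.434 in.
From the linear strain diagram with ε_cu = 0.003: ε_t = 0.003 (d − c)/c = 0.003 × (38.8 − 4.434)/4.434 = 0.0233.
Since ε_t ≥ 0.005, the section is tension-controlled.

ε_t ≈ 0.0233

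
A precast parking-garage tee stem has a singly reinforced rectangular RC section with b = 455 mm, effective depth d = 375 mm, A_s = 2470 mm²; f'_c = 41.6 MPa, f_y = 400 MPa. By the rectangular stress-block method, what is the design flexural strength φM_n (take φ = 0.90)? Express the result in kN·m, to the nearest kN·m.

φM_n ≈ 306 kN·m

T = A_s f_y = 2470 × 400 = 988000 N = 988 kN.
From C = T: a = T/(0.85 f'_c b) = 988000/(0.85 × 41.6 × 455) = 61.41 mm.
M_n = T(d − a/2) = 988 kN × (375 − 30.705) mm = 340.16 kN·m.
φM_n = 0.90 × 340.16 = 306.14 kN·m.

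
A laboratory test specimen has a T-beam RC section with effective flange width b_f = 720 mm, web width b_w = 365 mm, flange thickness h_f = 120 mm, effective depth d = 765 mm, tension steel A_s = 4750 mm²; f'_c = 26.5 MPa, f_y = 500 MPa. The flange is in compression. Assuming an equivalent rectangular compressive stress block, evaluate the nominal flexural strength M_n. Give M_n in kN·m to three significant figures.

M_n ≈ 1640 kN·m

Tension: T = A_s f_y = 4750 × 500 = 2375000 N.
Try a within the flange: a = T/(0.85 f'_c b_f) = 2375000/(0.85 × 26.5 × 720) = 146.44 mm.
a = 146.44 > h_f = 120 mm: the block extends into the web. Split into flange-overhang and web parts.
C_f = 0.85 f'_c (b_f − b_w) h_f = 0.85 × 26.5 × (720 − 365) × 120 = 959565 N.
Remaining web compression depth: a_w = (T − C_f)/(0.85 f'_c b_w) = (2375000 − 959565)/(0.85 × 26.5 × 365) = 172.16 mm.
M_n = C_f(d − h_f/2) + (T − C_f)(d − a_w/2) = 959565 × (765 − 60) + 1415435 × (765 − 86.08) = 676.49 + 960.97 = 1637.46 × 10⁶ N·mm.
M_n = 1637.46 kN·m.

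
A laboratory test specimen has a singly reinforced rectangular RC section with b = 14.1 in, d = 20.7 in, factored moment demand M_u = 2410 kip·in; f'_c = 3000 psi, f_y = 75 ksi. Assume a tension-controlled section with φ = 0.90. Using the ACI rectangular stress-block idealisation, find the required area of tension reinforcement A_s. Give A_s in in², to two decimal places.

M_n = M_u/φ = 2410/0.90 = 2677.78 kip·in.
From M_n = 0.85 f'_c a b (d − a/2):
a = d − √(d² − 2M_n/(0.85 f'_c b)) = 20.7 − √(20.7² − 2 × 2677.78/(0.85 × 3 × 14.1)) = 3.981 in.
A_s = 0.85 f'_c a b / f_y = 0.85 × 3 × 3.981 × 14.1 / 75 = 1.908 in².

A_s ≈ 1.91 in²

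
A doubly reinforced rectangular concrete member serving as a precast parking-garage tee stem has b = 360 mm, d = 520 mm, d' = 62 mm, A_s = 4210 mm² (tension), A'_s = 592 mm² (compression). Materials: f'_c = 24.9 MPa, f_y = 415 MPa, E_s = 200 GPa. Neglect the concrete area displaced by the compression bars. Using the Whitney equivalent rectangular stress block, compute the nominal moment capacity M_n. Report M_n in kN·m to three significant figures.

Assume both tension and compression steel yield.
Net tension couple steel: A_s − A'_s = 3618 mm².
a = (A_s − A'_s) f_y / (0.85 f'_c b) = 1501470/(0.85 × 24.9 × 360) = 197.06 mm.
c = a/β₁ = 197.06/0.85 = 231.84 mm; ε'_s = 0.003(c − d')/c = 0.0022 ≥ f_y/E_s = 0.0021, so compression steel does yield.
M_n = (A_s − A'_s) f_y (d − a/2) + A'_s f_y (d − d') = [1501470 × (520 − 98.53) + 245680 × (520 − 62)] × 10⁻⁶ = 632.82 + 112.52 = 745.34 kN·m.

M_n ≈ 745 kN·m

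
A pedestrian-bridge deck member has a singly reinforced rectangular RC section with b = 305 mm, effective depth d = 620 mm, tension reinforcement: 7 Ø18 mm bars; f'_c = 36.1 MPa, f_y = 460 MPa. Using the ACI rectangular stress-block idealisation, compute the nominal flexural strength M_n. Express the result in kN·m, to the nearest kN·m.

A_s = 7 × 254 = 1778 mm².
T = A_s f_y = 1778 × 460 = 817880 N = 817.88 kN.
From C = T: a = T/(0.85 f'_c b) = 817880/(0.85 × 36.1 × 305) = 87.39 mm.
M_n = T(d − a/2) = 817.88 kN × (620 − 43.695) mm = 471.35 kN·m.

M_n ≈ 471 kN·m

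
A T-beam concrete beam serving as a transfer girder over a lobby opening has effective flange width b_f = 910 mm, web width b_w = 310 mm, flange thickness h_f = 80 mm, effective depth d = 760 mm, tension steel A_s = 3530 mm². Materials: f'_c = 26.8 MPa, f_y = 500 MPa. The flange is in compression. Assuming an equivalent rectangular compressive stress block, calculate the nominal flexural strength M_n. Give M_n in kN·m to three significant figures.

Tension: T = A_s f_y = 3530 × 500 = 1765000 N.
Try a within the flange: a = T/(0.85 f'_c b_f) = 1765000/(0.85 × 26.8 × 910) = 85.14 mm.
a = 85.14 > h_f = 80 mm: the block extends into the web. Split into flange-overhang and web parts.
C_f = 0.85 f'_c (b_f − b_w) h_f = 0.85 × 26.8 × (910 − 310) × 80 = 1093440 N.
Remaining web compression depth: a_w = (T − C_f)/(0.85 f'_c b_w) = (1765000 − 1093440)/(0.85 × 26.8 × 310) = 95.10 mm.
M_n = C_f(d − h_f/2) + (T − C_f)(d − a_w/2) = 1093440 × (760 − 40) + 671560 × (760 − 47.55) = 787.28 + 478.45 = 1265.73 × 10⁶ N·mm.
M_n = 1265.73 kN·m.

M_n ≈ 1270 kN·m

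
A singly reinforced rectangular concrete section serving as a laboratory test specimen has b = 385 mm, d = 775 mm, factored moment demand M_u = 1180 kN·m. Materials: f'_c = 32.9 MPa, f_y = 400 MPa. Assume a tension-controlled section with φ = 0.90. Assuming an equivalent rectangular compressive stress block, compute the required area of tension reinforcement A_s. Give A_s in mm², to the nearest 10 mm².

A_s ≈ 4780 mm²

M_n = M_u/φ = 1180/0.90 = 1311.11 kN·m.
With M_n = 0.85 f'_c a b (d − a/2), solve the quadratic for a:
a = d − √(d² − 2M_n/(0.85 f'_c b)) = 775 − √(775² − 2 × 1311.11×10⁶/(0.85 × 32.9 × 385)) = 177.45 mm.
A_s = 0.85 f'_c a b / f_y = 0.85 × 32.9 × 177.45 × 385 / 400 = 4776.3 mm².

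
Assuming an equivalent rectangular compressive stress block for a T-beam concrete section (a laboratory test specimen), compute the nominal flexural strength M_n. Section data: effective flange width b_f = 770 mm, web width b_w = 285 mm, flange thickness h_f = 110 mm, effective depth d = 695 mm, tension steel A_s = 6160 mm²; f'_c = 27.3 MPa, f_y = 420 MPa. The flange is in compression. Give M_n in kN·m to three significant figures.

M_n ≈ 1590 kN·m

Tension: T = A_s f_y = 6160 × 420 = 2587200 N.
Try a within the flange: a = T/(0.85 f'_c b_f) = 2587200/(0.85 × 27.3 × 770) = 144.80 mm.
a = 144.80 > h_f = 110 mm: the block extends into the web. Split into flange-overhang and web parts.
C_f = 0.85 f'_c (b_f − b_w) h_f = 0.85 × 27.3 × (770 − 285) × 110 = 1237987 N.
Remaining web compression depth: a_w = (T − C_f)/(0.85 f'_c b_w) = (2587200 − 1237987)/(0.85 × 27.3 × 285) = 204.01 mm.
M_n = C_f(d − h_f/2) + (T − C_f)(d − a_w/2) = 1237987 × (695 − 55) + 1349213 × (695 − 102.005) = 792.31 + 800.08 = 1592.39 × 10⁶ N·mm.
M_n = 1592.39 kN·m.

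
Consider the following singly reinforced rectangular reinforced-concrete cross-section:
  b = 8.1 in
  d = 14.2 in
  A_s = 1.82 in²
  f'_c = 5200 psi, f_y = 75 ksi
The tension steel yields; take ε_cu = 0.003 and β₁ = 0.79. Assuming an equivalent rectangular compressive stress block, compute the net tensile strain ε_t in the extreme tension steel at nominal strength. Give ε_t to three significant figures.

ε_t ≈ 0.00583

a = A_s f_y/(0.85 f'_c b) = 3.813 in.
β₁ = 0.79, so c = a/β₁ = 3.813/0.79 = 4.827 in.
From the linear strain diagram with ε_cu = 0.003: ε_t = 0.003 (d − c)/c = 0.003 × (14.2 − 4.827)/4.827 = 0.00583.
Since ε_t ≥ 0.005, the section is tension-controlled.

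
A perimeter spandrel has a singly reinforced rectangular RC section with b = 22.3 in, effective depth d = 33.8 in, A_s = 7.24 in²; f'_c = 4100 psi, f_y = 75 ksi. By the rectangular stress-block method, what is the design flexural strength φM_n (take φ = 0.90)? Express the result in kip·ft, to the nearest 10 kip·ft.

T = A_s f_y = 7.24 × 75 = 543 kips.
a = T/(0.85 f'_c b) = 543/(0.85 × 4.1 × 22.3) = 6.987 in.
M_n = T(d − a/2) = 543 × (33.8 − 3.4935) = 16456.4 kip·in = 16456.4/12 = 1371.37 kip·ft.
φM_n = 0.90 × 1371.37 = 1234.23 kip·ft.

φM_n ≈ 1230 kip·ft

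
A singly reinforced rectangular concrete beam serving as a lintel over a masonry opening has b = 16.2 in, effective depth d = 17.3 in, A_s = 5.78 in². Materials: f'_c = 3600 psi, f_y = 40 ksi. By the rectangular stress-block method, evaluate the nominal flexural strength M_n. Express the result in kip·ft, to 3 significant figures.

T = A_s f_y = 5.78 × 40 = 231.2 kips.
a = T/(0.85 f'_c b) = 231.2/(0.85 × 3.6 × 16.2) = 4.664 in.
M_n = T(d − a/2) = 231.2 × (17.3 − 2.332) = 3460.6 kip·in = 3460.6/12 = 288.38 kip·ft.

M_n ≈ 288 kip·ft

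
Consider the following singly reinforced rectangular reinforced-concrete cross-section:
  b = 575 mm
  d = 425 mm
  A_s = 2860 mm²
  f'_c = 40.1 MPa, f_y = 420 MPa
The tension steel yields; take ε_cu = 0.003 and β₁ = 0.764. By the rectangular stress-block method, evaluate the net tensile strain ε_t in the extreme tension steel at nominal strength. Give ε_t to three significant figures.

ε_t ≈ 0.0129

a = A_s f_y/(0.85 f'_c b) = 61.29 mm.
β₁ = 0.764, so c = a/β₁ = 61.29/0.764 = 80.22 mm.
From the linear strain diagram with ε_cu = 0.003: ε_t = 0.003 (d − c)/c = 0.003 × (425 − 80.22)/80.22 = 0.0129.
Since ε_t ≥ 0.005, the section is tension-controlled.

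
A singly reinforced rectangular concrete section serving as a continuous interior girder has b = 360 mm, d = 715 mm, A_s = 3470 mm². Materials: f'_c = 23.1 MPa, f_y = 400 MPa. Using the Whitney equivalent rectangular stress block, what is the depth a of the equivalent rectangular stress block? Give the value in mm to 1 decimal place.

a ≈ 196.4 mm

T = A_s f_y = 3470 × 400 = 1388000 N = 1388 kN.
Setting C = 0.85 f'_c a b equal to T: a = 1388000/(0.85 × 23.1 × 360) = 196.4 mm.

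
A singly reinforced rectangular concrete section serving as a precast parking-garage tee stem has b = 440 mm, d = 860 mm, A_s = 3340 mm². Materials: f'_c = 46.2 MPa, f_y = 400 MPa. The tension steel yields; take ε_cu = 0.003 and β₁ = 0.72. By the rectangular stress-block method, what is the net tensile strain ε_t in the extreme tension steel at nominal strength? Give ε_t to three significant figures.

ε_t ≈ 0.0210

a = A_s f_y/(0.85 f'_c b) = 77.32 mm.
β₁ = 0.72, so c = a/β₁ = 77.32/0.72 = 107.39 mm.
From the linear strain diagram with ε_cu = 0.003: ε_t = 0.003 (d − c)/c = 0.003 × (860 − 107.39)/107.39 = 0.0210.
Since ε_t ≥ 0.005, the section is tension-controlled.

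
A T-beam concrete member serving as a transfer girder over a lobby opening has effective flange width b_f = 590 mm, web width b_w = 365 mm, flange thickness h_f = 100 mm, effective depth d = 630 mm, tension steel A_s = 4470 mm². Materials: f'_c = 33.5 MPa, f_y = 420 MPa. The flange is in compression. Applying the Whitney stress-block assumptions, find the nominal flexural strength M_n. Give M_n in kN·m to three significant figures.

Tension: T = A_s f_y = 4470 × 420 = 1877400 N.
Try a within the flange: a = T/(0.85 f'_c b_f) = 1877400/(0.85 × 33.5 × 590) = 111.75 mm.
a = 111.75 > h_f = 100 mm: the block extends into the web. Split into flange-overhang and web parts.
C_f = 0.85 f'_c (b_f − b_w) h_f = 0.85 × 33.5 × (590 − 365) × 100 = 640688 N.
Remaining web compression depth: a_w = (T − C_f)/(0.85 f'_c b_w) = (1877400 − 640688)/(0.85 × 33.5 × 365) = 118.99 mm.
M_n = C_f(d − h_f/2) + (T − C_f)(d − a_w/2) = 640688 × (630 − 50) + 1236712 × (630 − 59.495) = 371.60 + 705.55 = 1077.15 × 10⁶ N·mm.
M_n = 1077.15 kN·m.

M_n ≈ 1080 kN·m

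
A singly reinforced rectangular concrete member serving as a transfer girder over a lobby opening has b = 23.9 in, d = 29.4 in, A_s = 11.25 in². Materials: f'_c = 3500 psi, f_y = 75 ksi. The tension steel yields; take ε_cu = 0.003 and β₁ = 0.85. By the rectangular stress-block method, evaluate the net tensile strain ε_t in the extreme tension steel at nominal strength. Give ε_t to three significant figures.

ε_t ≈ 0.00332

a = A_s f_y/(0.85 f'_c b) = 11.867 in.
β₁ = 0.85, so c = a/β₁ = 11.867/0.85 = 13.961 in.
From the linear strain diagram with ε_cu = 0.003: ε_t = 0.003 (d − c)/c = 0.003 × (29.4 − 13.961)/13.961 = 0.00332.
ε_t < 0.004 — the section is over-reinforced for flexure under ACI limits.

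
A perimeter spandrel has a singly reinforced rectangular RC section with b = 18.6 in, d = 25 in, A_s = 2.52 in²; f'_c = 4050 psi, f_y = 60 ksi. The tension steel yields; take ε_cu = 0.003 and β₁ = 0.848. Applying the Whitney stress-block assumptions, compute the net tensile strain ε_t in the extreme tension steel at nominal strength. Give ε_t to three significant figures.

a = A_s f_y/(0.85 f'_c b) = 2.361 in.
β₁ = 0.848, so c = a/β₁ = 2.361/0.848 = 2.784 in.
From the linear strain diagram with ε_cu = 0.003: ε_t = 0.003 (d − c)/c = 0.003 × (25 − 2.784)/2.784 = 0.0239.
Since ε_t ≥ 0.005, the section is tension-controlled.

ε_t ≈ 0.0239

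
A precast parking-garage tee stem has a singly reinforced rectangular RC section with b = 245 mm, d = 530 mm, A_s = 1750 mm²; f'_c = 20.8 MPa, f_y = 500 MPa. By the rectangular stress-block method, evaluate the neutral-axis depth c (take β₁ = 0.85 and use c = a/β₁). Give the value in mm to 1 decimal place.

c ≈ 237.7 mm

T = A_s f_y = 1750 × 500 = 875000 N = 875 kN.
Setting C = 0.85 f'_c a b equal to T: a = 875000/(0.85 × 20.8 × 245) = 202.004 mm.
With β₁ = 0.85, c = a/β₁ = 202.004/0.85 = 237.7 mm.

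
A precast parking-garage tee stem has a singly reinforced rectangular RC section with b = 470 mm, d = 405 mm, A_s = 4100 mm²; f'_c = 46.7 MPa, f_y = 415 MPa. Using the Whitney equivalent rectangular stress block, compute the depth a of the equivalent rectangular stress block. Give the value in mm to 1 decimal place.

a ≈ 91.2 mm

T = A_s f_y = 4100 × 415 = 1701500 N = 1701.5 kN.
Setting C = 0.85 f'_c a b equal to T: a = 1701500/(0.85 × 46.7 × 470) = 91.2 mm.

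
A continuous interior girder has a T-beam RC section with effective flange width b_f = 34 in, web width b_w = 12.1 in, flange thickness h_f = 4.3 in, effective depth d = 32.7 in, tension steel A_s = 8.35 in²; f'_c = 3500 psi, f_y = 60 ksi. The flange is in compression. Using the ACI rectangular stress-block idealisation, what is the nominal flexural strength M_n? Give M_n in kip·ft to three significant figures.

M_n ≈ 1260 kip·ft

Tension: T = A_s f_y = 8.35 × 60 = 501 kips.
Try a within the flange: a = T/(0.85 f'_c b_f) = 501/(0.85 × 3.5 × 34) = 4.953 in.
a = 4.953 > h_f = 4.3 in: the block extends into the web. Split into flange-overhang and web parts.
C_f = 0.85 f'_c (b_f − b_w) h_f = 0.85 × 3.5 × (34 − 12.1) × 4.3 = 280.2 kips.
Remaining web compression depth: a_w = (T − C_f)/(0.85 f'_c b_w) = (501 − 280.2)/(0.85 × 3.5 × 12.1) = 6.134 in.
M_n = C_f(d − h_f/2) + (T − C_f)(d − a_w/2) = 280.2 × (32.7 − 2.15) + 220.8 × (32.7 − 3.067) = 8560.1 + 6543.0 = 15103.1 kip·in.
M_n = 15103.1/12 = 1258.59 kip·ft.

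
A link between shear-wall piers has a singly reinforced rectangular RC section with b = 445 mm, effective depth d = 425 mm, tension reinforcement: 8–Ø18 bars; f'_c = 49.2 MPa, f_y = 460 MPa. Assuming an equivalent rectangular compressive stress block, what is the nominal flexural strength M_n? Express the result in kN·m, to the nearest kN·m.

A_s = 8 × 254 = 2032 mm².
T = A_s f_y = 2032 × 460 = 934720 N = 934.72 kN.
From C = T: a = T/(0.85 f'_c b) = 934720/(0.85 × 49.2 × 445) = 50.23 mm.
M_n = T(d − a/2) = 934.72 kN × (425 − 25.115) mm = 373.78 kN·m.

M_n ≈ 374 kN·m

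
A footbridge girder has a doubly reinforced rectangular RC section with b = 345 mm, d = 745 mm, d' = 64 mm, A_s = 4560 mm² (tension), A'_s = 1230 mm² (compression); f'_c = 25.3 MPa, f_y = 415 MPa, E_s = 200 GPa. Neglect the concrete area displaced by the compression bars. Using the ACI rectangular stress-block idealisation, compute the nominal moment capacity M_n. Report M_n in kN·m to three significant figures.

Assume both tension and compression steel yield.
Net tension couple steel: A_s − A'_s = 3330 mm².
a = (A_s − A'_s) f_y / (0.85 f'_c b) = 1381950/(0.85 × 25.3 × 345) = 186.27 mm.
c = a/β₁ = 186.27/0.85 = 219.14 mm; ε'_s = 0.003(c − d')/c = 0.0021 ≥ f_y/E_s = 0.0021, so compression steel does yield.
M_n = (A_s − A'_s) f_y (d − a/2) + A'_s f_y (d − d') = [1381950 × (745 − 93.135) + 510450 × (745 − 64)] × 10⁻⁶ = 900.84 + 347.62 = 1248.46 kN·m.

M_n ≈ 1250 kN·m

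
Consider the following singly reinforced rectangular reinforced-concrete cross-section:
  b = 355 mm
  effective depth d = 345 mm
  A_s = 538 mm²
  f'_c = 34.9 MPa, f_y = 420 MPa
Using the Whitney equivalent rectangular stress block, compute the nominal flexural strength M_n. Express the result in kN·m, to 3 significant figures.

M_n ≈ 75.5 kN·m

T = A_s f_y = 538 × 420 = 225960 N = 225.96 kN.
From C = T: a = T/(0.85 f'_c b) = 225960/(0.85 × 34.9 × 355) = 21.46 mm.
M_n = T(d − a/2) = 225.96 kN × (345 − 10.73) mm = 75.53 kN·m.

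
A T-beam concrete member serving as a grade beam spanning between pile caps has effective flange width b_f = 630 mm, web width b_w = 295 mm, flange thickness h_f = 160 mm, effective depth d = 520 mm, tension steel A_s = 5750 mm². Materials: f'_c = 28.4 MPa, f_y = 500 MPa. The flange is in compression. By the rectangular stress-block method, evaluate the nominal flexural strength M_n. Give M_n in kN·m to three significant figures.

M_n ≈ 1220 kN·m

Tension: T = A_s f_y = 5750 × 500 = 2875000 N.
Try a within the flange: a = T/(0.85 f'_c b_f) = 2875000/(0.85 × 28.4 × 630) = 189.04 mm.
a = 189.04 > h_f = 160 mm: the block extends into the web. Split into flange-overhang and web parts.
C_f = 0.85 f'_c (b_f − b_w) h_f = 0.85 × 28.4 × (630 − 295) × 160 = 1293904 N.
Remaining web compression depth: a_w = (T − C_f)/(0.85 f'_c b_w) = (2875000 − 1293904)/(0.85 × 28.4 × 295) = 222.02 mm.
M_n = C_f(d − h_f/2) + (T − C_f)(d − a_w/2) = 1293904 × (520 − 80) + 1581096 × (520 − 111.01) = 569.32 + 646.65 = 1215.97 × 10⁶ N·mm.
M_n = 1215.97 kN·m.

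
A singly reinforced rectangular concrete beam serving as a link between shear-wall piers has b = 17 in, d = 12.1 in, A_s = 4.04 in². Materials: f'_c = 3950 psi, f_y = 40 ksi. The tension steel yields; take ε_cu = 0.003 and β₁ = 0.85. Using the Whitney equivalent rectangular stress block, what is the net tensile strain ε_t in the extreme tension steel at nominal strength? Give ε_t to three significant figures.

ε_t ≈ 0.00790

a = A_s f_y/(0.85 f'_c b) = 2.831 in.
β₁ = 0.85, so c = a/β₁ = 2.831/0.85 = 3.331 in.
From the linear strain diagram with ε_cu = 0.003: ε_t = 0.003 (d − c)/c = 0.003 × (12.1 − 3.331)/3.331 = 0.00790.
Since ε_t ≥ 0.005, the section is tension-controlled.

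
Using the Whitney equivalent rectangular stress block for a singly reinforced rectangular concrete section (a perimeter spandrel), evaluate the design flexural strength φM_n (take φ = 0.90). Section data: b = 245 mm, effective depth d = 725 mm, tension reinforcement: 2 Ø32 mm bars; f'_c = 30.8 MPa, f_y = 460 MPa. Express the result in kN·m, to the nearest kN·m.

A_s = 2 × 804 = 1608 mm².
T = A_s f_y = 1608 × 460 = 739680 N = 739.68 kN.
From C = T: a = T/(0.85 f'_c b) = 739680/(0.85 × 30.8 × 245) = 115.32 mm.
M_n = T(d − a/2) = 739.68 kN × (725 − 57.66) mm = 493.62 kN·m.
φM_n = 0.90 × 493.62 = 444.26 kN·m.

φM_n ≈ 444 kN·m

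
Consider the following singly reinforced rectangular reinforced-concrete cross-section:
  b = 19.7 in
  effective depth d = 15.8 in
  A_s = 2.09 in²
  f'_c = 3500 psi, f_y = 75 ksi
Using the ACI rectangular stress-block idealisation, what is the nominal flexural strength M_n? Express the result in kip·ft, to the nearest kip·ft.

T = A_s f_y = 2.09 × 75 = 156.75 kips.
a = T/(0.85 f'_c b) = 156.75/(0.85 × 3.5 × 19.7) = 2.675 in.
M_n = T(d − a/2) = 156.75 × (15.8 − 1.3375) = 2267.0 kip·in = 2267.0/12 = 188.92 kip·ft.

M_n ≈ 189 kip·ft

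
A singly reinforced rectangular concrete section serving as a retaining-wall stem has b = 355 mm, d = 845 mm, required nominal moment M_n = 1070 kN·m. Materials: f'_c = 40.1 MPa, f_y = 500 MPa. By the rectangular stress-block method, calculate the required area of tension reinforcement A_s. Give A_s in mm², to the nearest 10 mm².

With M_n = 0.85 f'_c a b (d − a/2), solve the quadratic for a:
a = d − √(d² − 2M_n/(0.85 f'_c b)) = 845 − √(845² − 2 × 1070×10⁶/(0.85 × 40.1 × 355)) = 112.08 mm.
A_s = 0.85 f'_c a b / f_y = 0.85 × 40.1 × 112.08 × 355 / 500 = 2712.4 mm².

A_s ≈ 2710 mm²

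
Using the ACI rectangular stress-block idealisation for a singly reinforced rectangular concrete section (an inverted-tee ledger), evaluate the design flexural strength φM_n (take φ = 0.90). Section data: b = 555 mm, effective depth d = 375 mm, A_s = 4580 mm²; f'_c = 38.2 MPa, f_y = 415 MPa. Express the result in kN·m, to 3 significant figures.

T = A_s f_y = 4580 × 415 = 1900700 N = 1900.7 kN.
From C = T: a = T/(0.85 f'_c b) = 1900700/(0.85 × 38.2 × 555) = 105.47 mm.
M_n = T(d − a/2) = 1900.7 kN × (375 − 52.735) mm = 612.53 kN·m.
φM_n = 0.90 × 612.53 = 551.28 kN·m.

φM_n ≈ 551 kN·m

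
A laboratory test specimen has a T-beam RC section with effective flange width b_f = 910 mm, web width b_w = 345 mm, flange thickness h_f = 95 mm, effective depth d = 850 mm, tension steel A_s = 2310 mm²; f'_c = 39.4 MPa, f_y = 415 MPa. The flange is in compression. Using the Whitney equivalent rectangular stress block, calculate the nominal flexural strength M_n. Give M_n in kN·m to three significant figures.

Tension: T = A_s f_y = 2310 × 415 = 958650 N.
Try a within the flange: a = T/(0.85 f'_c b_f) = 958650/(0.85 × 39.4 × 910) = 31.46 mm.
Since a = 31.46 ≤ h_f = 95 mm, the stress block lies entirely in the flange; analyse as a rectangular beam of width b_f.
M_n = T(d − a/2) = 958650 × (850 − 15.73) = 799.77 × 10⁶ N·mm.
M_n = 799.77 kN·m.

M_n ≈ 800 kN·m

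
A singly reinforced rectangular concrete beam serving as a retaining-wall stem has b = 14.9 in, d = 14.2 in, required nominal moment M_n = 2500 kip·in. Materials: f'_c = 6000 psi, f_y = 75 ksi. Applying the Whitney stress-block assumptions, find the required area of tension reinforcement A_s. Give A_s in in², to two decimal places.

A_s ≈ 2.58 in²

From M_n = 0.85 f'_c a b (d − a/2):
a = d − √(d² − 2M_n/(0.85 f'_c b)) = 14.2 − √(14.2² − 2 × 2500/(0.85 × 6 × 14.9)) = 2.545 in.
A_s = 0.85 f'_c a b / f_y = 0.85 × 6 × 2.545 × 14.9 / 75 = 2.579 in².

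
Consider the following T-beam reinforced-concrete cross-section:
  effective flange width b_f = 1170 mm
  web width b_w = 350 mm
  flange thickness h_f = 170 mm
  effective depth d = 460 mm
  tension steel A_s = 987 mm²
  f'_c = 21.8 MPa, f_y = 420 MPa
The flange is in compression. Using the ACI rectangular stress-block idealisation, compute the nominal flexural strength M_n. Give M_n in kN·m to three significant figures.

M_n ≈ 187 kN·m

Tension: T = A_s f_y = 987 × 420 = 414540 N.
Try a within the flange: a = T/(0.85 f'_c b_f) = 414540/(0.85 × 21.8 × 1170) = 19.12 mm.
Since a = 19.12 ≤ h_f = 170 mm, the stress block lies entirely in the flange; analyse as a rectangular beam of width b_f.
M_n = T(d − a/2) = 414540 × (460 − 9.56) = 186.73 × 10⁶ N·mm.
M_n = 186.73 kN·m.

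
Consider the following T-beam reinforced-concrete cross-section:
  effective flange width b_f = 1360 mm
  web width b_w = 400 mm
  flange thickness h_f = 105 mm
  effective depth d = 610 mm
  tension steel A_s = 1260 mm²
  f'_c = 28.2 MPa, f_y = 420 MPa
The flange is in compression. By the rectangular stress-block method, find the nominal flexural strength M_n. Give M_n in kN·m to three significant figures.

Tension: T = A_s f_y = 1260 × 420 = 529200 N.
Try a within the flange: a = T/(0.85 f'_c b_f) = 529200/(0.85 × 28.2 × 1360) = 16.23 mm.
Since a = 16.23 ≤ h_f = 105 mm, the stress block lies entirely in the flange; analyse as a rectangular beam of width b_f.
M_n = T(d − a/2) = 529200 × (610 − 8.115) = 318.52 × 10⁶ N·mm.
M_n = 318.52 kN·m.

M_n ≈ 319 kN·m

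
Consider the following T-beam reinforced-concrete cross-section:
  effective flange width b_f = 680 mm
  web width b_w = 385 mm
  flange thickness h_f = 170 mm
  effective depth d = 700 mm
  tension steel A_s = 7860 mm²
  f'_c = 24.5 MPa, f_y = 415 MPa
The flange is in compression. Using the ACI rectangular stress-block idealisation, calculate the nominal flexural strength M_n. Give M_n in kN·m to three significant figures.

Tension: T = A_s f_y = 7860 × 415 = 3261900 N.
Try a within the flange: a = T/(0.85 f'_c b_f) = 3261900/(0.85 × 24.5 × 680) = 230.34 mm.
a = 230.34 > h_f = 170 mm: the block extends into the web. Split into flange-overhang and web parts.
C_f = 0.85 f'_c (b_f − b_w) h_f = 0.85 × 24.5 × (680 − 385) × 170 = 1044374 N.
Remaining web compression depth: a_w = (T − C_f)/(0.85 f'_c b_w) = (3261900 − 1044374)/(0.85 × 24.5 × 385) = 276.58 mm.
M_n = C_f(d − h_f/2) + (T − C_f)(d − a_w/2) = 1044374 × (700 − 85) + 2217526 × (700 − 138.29) = 642.29 + 1245.61 = 1887.90 × 10⁶ N·mm.
M_n = 1887.90 kN·m.

M_n ≈ 1890 kN·m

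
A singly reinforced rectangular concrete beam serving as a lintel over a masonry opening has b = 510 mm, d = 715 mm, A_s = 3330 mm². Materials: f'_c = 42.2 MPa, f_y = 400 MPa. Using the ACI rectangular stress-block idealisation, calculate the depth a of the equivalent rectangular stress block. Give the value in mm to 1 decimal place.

a ≈ 72.8 mm

T = A_s f_y = 3330 × 400 = 1332000 N = 1332 kN.
Setting C = 0.85 f'_c a b equal to T: a = 1332000/(0.85 × 42.2 × 510) = 72.8 mm.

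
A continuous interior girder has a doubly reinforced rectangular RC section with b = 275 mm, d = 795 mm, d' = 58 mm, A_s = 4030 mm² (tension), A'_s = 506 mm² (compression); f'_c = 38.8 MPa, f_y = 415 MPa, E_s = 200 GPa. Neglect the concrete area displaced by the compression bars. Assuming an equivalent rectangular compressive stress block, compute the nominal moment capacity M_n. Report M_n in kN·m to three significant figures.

Assume both tension and compression steel yield.
Net tension couple steel: A_s − A'_s = 3524 mm².
a = (A_s − A'_s) f_y / (0.85 f'_c b) = 1462460/(0.85 × 38.8 × 275) = 161.25 mm.
c = a/β₁ = 161.25/0.773 = 208.60 mm; ε'_s = 0.003(c − d')/c = 0.0022 ≥ f_y/E_s = 0.0021, so compression steel does yield.
M_n = (A_s − A'_s) f_y (d − a/2) + A'_s f_y (d − d') = [1462460 × (795 − 80.625) + 209990 × (795 − 58)] × 10⁻⁶ = 1044.74 + 154.76 = 1199.50 kN·m.

M_n ≈ 1200 kN·m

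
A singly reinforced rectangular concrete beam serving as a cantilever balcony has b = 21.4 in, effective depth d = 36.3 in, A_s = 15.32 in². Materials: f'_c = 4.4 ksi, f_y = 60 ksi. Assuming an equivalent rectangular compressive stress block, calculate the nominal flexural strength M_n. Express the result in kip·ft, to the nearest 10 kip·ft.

M_n ≈ 2340 kip·ft

T = A_s f_y = 15.32 × 60 = 919.2 kips.
a = T/(0.85 f'_c b) = 919.2/(0.85 × 4.4 × 21.4) = 11.485 in.
M_n = T(d − a/2) = 919.2 × (36.3 − 5.7425) = 28088.5 kip·in = 28088.5/12 = 2340.71 kip·ft.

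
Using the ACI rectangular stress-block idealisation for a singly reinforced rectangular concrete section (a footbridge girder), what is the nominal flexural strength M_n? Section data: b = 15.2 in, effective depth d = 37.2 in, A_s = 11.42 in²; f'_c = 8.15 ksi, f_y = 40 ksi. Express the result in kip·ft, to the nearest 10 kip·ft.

T = A_s f_y = 11.42 × 40 = 456.8 kips.
a = T/(0.85 f'_c b) = 456.8/(0.85 × 8.15 × 15.2) = 4.338 in.
M_n = T(d − a/2) = 456.8 × (37.2 − 2.169) = 16002.2 kip·in = 16002.2/12 = 1333.52 kip·ft.

M_n ≈ 1330 kip·ft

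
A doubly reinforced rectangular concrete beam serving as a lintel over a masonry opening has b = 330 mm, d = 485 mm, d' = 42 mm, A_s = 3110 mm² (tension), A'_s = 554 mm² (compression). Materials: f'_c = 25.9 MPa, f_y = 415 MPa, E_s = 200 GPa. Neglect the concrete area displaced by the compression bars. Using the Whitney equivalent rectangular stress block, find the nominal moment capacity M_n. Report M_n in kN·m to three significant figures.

M_n ≈ 539 kN·m

Assume both tension and compression steel yield.
Net tension couple steel: A_s − A'_s = 2556 mm².
a = (A_s − A'_s) f_y / (0.85 f'_c b) = 1060740/(0.85 × 25.9 × 330) = 146.01 mm.
c = a/β₁ = 146.01/0.85 = 171.78 mm; ε'_s = 0.003(c − d')/c = 0.0023 ≥ f_y/E_s = 0.0021, so compression steel does yield.
M_n = (A_s − A'_s) f_y (d − a/2) + A'_s f_y (d − d') = [1060740 × (485 − 73.005) + 229910 × (485 − 42)] × 10⁻⁶ = 437.02 + 101.85 = 538.87 kN·m.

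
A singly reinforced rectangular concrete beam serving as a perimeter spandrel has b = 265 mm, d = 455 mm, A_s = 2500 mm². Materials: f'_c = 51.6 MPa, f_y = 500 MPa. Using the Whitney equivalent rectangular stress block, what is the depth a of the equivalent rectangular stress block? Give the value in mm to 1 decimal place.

T = A_s f_y = 2500 × 500 = 1250000 N = 1250 kN.
Setting C = 0.85 f'_c a b equal to T: a = 1250000/(0.85 × 51.6 × 265) = 107.5 mm.

a ≈ 107.5 mm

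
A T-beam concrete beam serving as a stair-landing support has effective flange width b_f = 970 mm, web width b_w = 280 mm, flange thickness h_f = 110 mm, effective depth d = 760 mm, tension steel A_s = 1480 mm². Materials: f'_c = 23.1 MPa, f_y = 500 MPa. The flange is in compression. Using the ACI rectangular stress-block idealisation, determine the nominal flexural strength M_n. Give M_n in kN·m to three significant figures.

Tension: T = A_s f_y = 1480 × 500 = 740000 N.
Try a within the flange: a = T/(0.85 f'_c b_f) = 740000/(0.85 × 23.1 × 970) = 38.85 mm.
Since a = 38.85 ≤ h_f = 110 mm, the stress block lies entirely in the flange; analyse as a rectangular beam of width b_f.
M_n = T(d − a/2) = 740000 × (760 − 19.425) = 548.03 × 10⁶ N·mm.
M_n = 548.03 kN·m.

M_n ≈ 548 kN·m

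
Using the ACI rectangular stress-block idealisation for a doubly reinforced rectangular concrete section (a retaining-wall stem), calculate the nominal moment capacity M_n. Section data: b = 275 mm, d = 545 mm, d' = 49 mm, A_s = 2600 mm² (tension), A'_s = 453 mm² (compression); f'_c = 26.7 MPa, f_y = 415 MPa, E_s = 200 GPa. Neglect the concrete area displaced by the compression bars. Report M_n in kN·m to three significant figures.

Assume both tension and compression steel yield.
Net tension couple steel: A_s − A'_s = 2147 mm².
a = (A_s − A'_s) f_y / (0.85 f'_c b) = 891005/(0.85 × 26.7 × 275) = 142.76 mm.
c = a/β₁ = 142.76/0.85 = 167.95 mm; ε'_s = 0.003(c − d')/c = 0.0021 ≥ f_y/E_s = 0.0021, so compression steel does yield.
M_n = (A_s − A'_s) f_y (d − a/2) + A'_s f_y (d − d') = [891005 × (545 − 71.38) + 187995 × (545 − 49)] × 10⁻⁶ = 422.00 + 93.25 = 515.25 kN·m.

M_n ≈ 515 kN·m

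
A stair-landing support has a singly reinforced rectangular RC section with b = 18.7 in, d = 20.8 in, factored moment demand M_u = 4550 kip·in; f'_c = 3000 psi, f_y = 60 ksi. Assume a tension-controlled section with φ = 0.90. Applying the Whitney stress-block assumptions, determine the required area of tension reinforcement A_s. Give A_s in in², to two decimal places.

M_n = M_u/φ = 4550/0.90 = 5055.56 kip·in.
From M_n = 0.85 f'_c a b (d − a/2):
a = d − √(d² − 2M_n/(0.85 f'_c b)) = 20.8 − √(20.8² − 2 × 5055.56/(0.85 × 3 × 18.7)) = 5.947 in.
A_s = 0.85 f'_c a b / f_y = 0.85 × 3 × 5.947 × 18.7 / 60 = 4.726 in².

A_s ≈ 4.73 in²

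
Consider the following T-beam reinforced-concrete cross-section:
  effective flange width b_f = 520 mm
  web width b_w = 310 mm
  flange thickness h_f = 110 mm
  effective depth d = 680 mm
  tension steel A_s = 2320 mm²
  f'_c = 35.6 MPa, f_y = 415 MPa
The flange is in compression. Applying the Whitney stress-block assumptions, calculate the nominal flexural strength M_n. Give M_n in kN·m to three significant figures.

Tension: T = A_s f_y = 2320 × 415 = 962800 N.
Try a within the flange: a = T/(0.85 f'_c b_f) = 962800/(0.85 × 35.6 × 520) = 61.19 mm.
Since a = 61.19 ≤ h_f = 110 mm, the stress block lies entirely in the flange; analyse as a rectangular beam of width b_f.
M_n = T(d − a/2) = 962800 × (680 − 30.595) = 625.25 × 10⁶ N·mm.
M_n = 625.25 kN·m.

M_n ≈ 625 kN·m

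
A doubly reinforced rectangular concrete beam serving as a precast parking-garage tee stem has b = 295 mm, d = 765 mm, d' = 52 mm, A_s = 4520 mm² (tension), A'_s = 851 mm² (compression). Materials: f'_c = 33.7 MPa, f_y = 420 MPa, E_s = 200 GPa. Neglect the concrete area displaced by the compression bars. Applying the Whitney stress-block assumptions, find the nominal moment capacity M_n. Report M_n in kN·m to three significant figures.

Assume both tension and compression steel yield.
Net tension couple steel: A_s − A'_s = 3669 mm².
a = (A_s − A'_s) f_y / (0.85 f'_c b) = 1540980/(0.85 × 33.7 × 295) = 182.36 mm.
c = a/β₁ = 182.36/0.809 = 225.41 mm; ε'_s = 0.003(c − d')/c = 0.0023 ≥ f_y/E_s = 0.0021, so compression steel does yield.
M_n = (A_s − A'_s) f_y (d − a/2) + A'_s f_y (d − d') = [1540980 × (765 − 91.18) + 357420 × (765 − 52)] × 10⁻⁶ = 1038.34 + 254.84 = 1293.18 kN·m.

M_n ≈ 1290 kN·m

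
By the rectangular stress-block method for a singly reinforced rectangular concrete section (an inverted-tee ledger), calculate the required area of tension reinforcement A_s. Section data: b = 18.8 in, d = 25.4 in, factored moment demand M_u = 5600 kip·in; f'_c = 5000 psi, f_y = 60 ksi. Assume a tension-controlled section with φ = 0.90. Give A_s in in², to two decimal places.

A_s ≈ 4.36 in²

M_n = M_u/φ = 5600/0.90 = 6222.22 kip·in.
From M_n = 0.85 f'_c a b (d − a/2):
a = d − √(d² − 2M_n/(0.85 f'_c b)) = 25.4 − √(25.4² − 2 × 6222.22/(0.85 × 5 × 18.8)) = 3.277 in.
A_s = 0.85 f'_c a b / f_y = 0.85 × 5 × 3.277 × 18.8 / 60 = 4.364 in².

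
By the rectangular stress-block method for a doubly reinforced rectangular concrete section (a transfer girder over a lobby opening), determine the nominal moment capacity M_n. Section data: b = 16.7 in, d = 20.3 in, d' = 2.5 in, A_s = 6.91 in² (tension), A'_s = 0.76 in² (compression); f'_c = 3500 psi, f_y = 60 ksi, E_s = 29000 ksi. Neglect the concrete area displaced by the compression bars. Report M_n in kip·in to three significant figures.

M_n ≈ 6930 kip·in

Assume both steels yield.
a = (A_s − A'_s) f_y/(0.85 f'_c b) = (6.91 − 0.76) × 60/(0.85 × 3.5 × 16.7) = 7.427 in.
c = a/β₁ = 7.427/0.85 = 8.738 in; ε'_s = 0.003(c − d')/c = 0.0021 ≥ ε_y = 0.0021, so the compression steel yields.
M_n = (A_s − A'_s) f_y (d − a/2) + A'_s f_y (d − d') = 369 × (20.3 − 3.7135) + 45.6 × (20.3 − 2.5) = 6120.4 + 811.7 = 6932.1 kip·in.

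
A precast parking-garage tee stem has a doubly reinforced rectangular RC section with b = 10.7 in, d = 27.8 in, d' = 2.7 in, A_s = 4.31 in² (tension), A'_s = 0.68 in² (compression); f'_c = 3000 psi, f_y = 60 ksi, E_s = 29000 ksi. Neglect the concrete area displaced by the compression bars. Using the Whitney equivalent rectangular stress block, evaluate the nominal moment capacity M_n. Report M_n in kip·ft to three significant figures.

Assume both steels yield.
a = (A_s − A'_s) f_y/(0.85 f'_c b) = (4.31 − 0.68) × 60/(0.85 × 3 × 10.7) = 7.982 in.
c = a/β₁ = 7.982/0.85 = 9.391 in; ε'_s = 0.003(c − d')/c = 0.0021 ≥ ε_y = 0.0021, so the compression steel yields.
M_n = (A_s − A'_s) f_y (d − a/2) + A'_s f_y (d − d') = 217.8 × (27.8 − 3.991) + 40.8 × (27.8 − 2.7) = 5185.6 + 1024.1 = 6209.7 kip·in = 6209.7/12 = 517.48 kip·ft.

M_n ≈ 517 kip·ft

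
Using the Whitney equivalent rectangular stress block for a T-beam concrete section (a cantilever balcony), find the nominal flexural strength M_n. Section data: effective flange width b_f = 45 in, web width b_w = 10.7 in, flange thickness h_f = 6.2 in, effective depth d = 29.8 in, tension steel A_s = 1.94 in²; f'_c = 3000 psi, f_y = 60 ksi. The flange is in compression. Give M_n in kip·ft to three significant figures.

M_n ≈ 284 kip·ft

Tension: T = A_s f_y = 1.94 × 60 = 116.4 kips.
Try a within the flange: a = T/(0.85 f'_c b_f) = 116.4/(0.85 × 3 × 45) = 1.014 in.
Since a = 1.014 ≤ h_f = 6.2 in, the stress block lies entirely in the flange; analyse as a rectangular beam of width b_f.
M_n = T(d − a/2) = 116.4 × (29.8 − 0.507) = 3409.7 kip·in.
M_n = 3409.7/12 = 284.14 kip·ft.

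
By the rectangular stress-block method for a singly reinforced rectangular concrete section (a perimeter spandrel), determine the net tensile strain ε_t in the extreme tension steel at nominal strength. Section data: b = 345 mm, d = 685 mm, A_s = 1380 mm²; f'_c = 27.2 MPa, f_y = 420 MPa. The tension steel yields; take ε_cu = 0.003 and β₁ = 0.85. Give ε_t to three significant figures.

a = A_s f_y/(0.85 f'_c b) = 72.66 mm.
β₁ = 0.85, so c = a/β₁ = 72.66/0.85 = 85.48 mm.
From the linear strain diagram with ε_cu = 0.003: ε_t = 0.003 (d − c)/c = 0.003 × (685 − 85.48)/85.48 = 0.0210.
Since ε_t ≥ 0.005, the section is tension-controlled.

ε_t ≈ 0.0210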